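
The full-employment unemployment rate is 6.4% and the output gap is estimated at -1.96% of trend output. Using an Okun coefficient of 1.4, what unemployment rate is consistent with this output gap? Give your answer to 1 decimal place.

From Okun's law, u - u* = -(output gap)/β = -(-1.96)/1.4 = 1.4 points.
So u = 6.4 + 1.4 = 7.8%.

7.8%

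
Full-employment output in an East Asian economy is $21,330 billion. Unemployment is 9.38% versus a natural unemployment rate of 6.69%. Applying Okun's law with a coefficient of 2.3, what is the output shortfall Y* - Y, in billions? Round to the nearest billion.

$1,320 billion

Output gap = -2.3 × (9.38 - 6.69) = -2.3 × 2.69 = -6.187%.
Actual GDP ≈ 21330 × 0.93813 ≈ 20010 billion, so the shortfall is 21330 - 20010 = 1320 billion.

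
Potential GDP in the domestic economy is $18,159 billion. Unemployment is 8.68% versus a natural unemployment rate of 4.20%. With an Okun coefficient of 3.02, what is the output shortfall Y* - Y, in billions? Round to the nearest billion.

Output gap = -3.02 × (8.68 - 4.2) = -3.02 × 4.48 = -13.5296%.
Actual GDP ≈ 18159 × 0.864704 ≈ 15702 billion, so the shortfall is 18159 - 15702 = 2457 billion.

$2,457 billion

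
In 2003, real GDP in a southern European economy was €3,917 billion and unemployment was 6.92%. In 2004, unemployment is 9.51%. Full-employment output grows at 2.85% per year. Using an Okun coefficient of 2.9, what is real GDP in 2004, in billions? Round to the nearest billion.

€3,734 billion

Δu = 9.51 - 6.92 = 2.59 points.
Okun's law (growth form): g_Y = g_Y* - β × Δu = 2.85 - 2.9 × (2.59) = 2.85 - 7.511 = -4.661%.
Real GDP in the next year = 3917 × (1 - 4.661/100) = 3917 × 0.95339 ≈ 3734 billion.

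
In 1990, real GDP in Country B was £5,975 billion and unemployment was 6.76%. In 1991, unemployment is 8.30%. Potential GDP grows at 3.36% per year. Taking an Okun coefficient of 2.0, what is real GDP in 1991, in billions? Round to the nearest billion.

£5,992 billion

Δu = 8.3 - 6.76 = 1.54 points.
Okun's law (growth form): g_Y = g_Y* - β × Δu = 3.36 - 2.0 × (1.54) = 3.36 - 3.08 = 0.28%.
Real GDP in the next year = 5975 × (1 + 0.28/100) = 5975 × 1.0028 ≈ 5992 billion.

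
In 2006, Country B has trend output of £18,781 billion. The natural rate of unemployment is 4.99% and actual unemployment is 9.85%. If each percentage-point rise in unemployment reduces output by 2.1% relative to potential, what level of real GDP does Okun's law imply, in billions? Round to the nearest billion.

Unemployment gap = 9.85 - 4.99 = 4.86 points, so the output gap is -2.1 × 4.86 = -10.206%.
Actual GDP = 18781 × (1 - 10.206/100) = 18781 × 0.89794 ≈ 16864 billion.

£16,864 billion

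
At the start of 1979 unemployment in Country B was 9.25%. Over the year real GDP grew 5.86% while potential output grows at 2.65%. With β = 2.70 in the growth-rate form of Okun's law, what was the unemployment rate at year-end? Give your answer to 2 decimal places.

Growth-rate Okun's law: g_Y = g_Y* - β × Δu, so Δu = (g_Y* - g_Y)/β.
Δu = (2.65 - 5.86)/2.70 = -3.21/2.70 = -1.19 percentage points.
Year-end unemployment = 9.25 - 1.19 = 8.06%.

8.06%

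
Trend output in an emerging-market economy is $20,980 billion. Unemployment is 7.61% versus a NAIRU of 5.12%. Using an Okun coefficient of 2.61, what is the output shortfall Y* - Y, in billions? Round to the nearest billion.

$1,363 billion

Output gap = -2.61 × (7.61 - 5.12) = -2.61 × 2.49 = -6.4989%.
Actual GDP ≈ 20980 × 0.935011 ≈ 19617 billion, so the shortfall is 20980 - 19617 = 1363 billion.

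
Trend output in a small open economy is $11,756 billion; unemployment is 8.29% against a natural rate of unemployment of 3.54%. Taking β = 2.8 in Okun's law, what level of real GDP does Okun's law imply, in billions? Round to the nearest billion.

Unemployment gap = 8.29 - 3.54 = 4.75 points, so the output gap is -2.8 × 4.75 = -13.3%.
Actual GDP = 11756 × (1 - 13.3/100) = 11756 × 0.867 ≈ 10192 billion.

$10,192 billion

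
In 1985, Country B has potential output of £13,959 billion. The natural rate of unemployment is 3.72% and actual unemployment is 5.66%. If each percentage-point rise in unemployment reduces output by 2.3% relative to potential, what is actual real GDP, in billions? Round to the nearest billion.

Unemployment gap = 5.66 - 3.72 = 1.94 points, so the output gap is -2.3 × 1.94 = -4.462%.
Actual GDP = 13959 × (1 - 4.462/100) = 13959 × 0.95538 ≈ 13336 billion.

£13,336 billion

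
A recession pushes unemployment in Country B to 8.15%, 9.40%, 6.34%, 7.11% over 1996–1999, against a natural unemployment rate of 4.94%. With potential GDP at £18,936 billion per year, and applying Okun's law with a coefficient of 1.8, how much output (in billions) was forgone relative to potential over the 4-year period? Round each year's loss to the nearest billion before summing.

Year 1996: gap = -1.8 × (8.15 - 4.94) = -5.778%, loss ≈ 18936 × 5.778/100 ≈ 1094.
Year 1997: gap = -1.8 × (9.4 - 4.94) = -8.028%, loss ≈ 18936 × 8.028/100 ≈ 1520.
Year 1998: gap = -1.8 × (6.34 - 4.94) = -2.52%, loss ≈ 18936 × 2.52/100 ≈ 477.
Year 1999: gap = -1.8 × (7.11 - 4.94) = -3.906%, loss ≈ 18936 × 3.906/100 ≈ 740.
Total lost output = 1094 + 1520 + 477 + 740 = 3831 billion.

£3,831 billion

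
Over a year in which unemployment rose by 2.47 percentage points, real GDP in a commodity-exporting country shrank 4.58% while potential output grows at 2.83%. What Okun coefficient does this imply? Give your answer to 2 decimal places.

β ≈ 3.00

Growth form: g_Y = g_Y* - β × Δu, so β = (g_Y* - g_Y)/Δu.
β = (2.83 + 4.58)/2.47 = 7.41/2.47 = 3.00.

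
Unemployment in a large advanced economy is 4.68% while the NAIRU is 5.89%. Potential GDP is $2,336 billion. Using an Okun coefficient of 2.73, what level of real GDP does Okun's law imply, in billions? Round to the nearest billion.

Unemployment gap = 4.68 - 5.89 = -1.21 points, so the output gap is -2.73 × (-1.21) = 3.3033%.
Actual GDP = 2336 × (1 + 3.3033/100) = 2336 × 1.033033 ≈ 2413 billion.

$2,413 billion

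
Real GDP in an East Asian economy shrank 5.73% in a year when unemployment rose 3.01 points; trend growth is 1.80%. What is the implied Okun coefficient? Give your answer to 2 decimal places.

Growth form: g_Y = g_Y* - β × Δu, so β = (g_Y* - g_Y)/Δu.
β = (1.8 + 5.73)/3.01 = 7.53/3.01 = 2.50.

β ≈ 2.50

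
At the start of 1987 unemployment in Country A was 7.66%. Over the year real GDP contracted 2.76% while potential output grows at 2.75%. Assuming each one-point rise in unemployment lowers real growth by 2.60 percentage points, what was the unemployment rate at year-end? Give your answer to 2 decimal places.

Growth-rate Okun's law: g_Y = g_Y* - β × Δu, so Δu = (g_Y* - g_Y)/β.
Δu = (2.75 + 2.76)/2.60 = 5.51/2.60 = 2.12 percentage points.
Year-end unemployment = 7.66 + 2.12 = 9.78%.

9.78%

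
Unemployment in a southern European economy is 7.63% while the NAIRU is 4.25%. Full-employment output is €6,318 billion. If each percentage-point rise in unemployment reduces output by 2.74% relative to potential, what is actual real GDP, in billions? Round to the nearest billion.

Unemployment gap = 7.63 - 4.25 = 3.38 points, so the output gap is -2.74 × 3.38 = -9.2612%.
Actual GDP = 6318 × (1 - 9.2612/100) = 6318 × 0.907388 ≈ 5733 billion.

€5,733 billion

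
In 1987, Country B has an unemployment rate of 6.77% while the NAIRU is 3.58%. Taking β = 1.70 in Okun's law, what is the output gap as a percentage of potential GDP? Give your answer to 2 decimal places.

The unemployment gap is 6.77 - 3.58 = 3.19 percentage points.
Okun's law gives an output gap of -1.7 × 3.19 = -5.423%, i.e. 5.42% below potential.

-5.42%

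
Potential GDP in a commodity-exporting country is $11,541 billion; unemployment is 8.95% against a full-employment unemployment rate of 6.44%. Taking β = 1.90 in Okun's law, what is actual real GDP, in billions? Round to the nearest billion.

$10,991 billion

Unemployment gap = 8.95 - 6.44 = 2.51 points, so the output gap is -1.9 × 2.51 = -4.769%.
Actual GDP = 11541 × (1 - 4.769/100) = 11541 × 0.95231 ≈ 10991 billion.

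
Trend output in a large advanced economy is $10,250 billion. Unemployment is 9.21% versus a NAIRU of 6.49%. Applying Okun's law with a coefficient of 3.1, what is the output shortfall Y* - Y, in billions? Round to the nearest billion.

Output gap = -3.1 × (9.21 - 6.49) = -3.1 × 2.72 = -8.432%.
Actual GDP ≈ 10250 × 0.91568 ≈ 9386 billion, so the shortfall is 10250 - 9386 = 864 billion.

$864 billion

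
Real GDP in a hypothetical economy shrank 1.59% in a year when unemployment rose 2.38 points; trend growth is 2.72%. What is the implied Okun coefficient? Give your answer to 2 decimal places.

Growth form: g_Y = g_Y* - β × Δu, so β = (g_Y* - g_Y)/Δu.
β = (2.72 + 1.59)/2.38 = 4.31/2.38 = 1.81.

β ≈ 1.81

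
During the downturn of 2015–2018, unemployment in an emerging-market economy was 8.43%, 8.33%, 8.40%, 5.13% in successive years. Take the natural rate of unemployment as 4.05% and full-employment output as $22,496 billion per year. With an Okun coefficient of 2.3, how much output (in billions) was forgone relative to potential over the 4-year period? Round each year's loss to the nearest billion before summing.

$7,291 billion

Year 2015: gap = -2.3 × (8.43 - 4.05) = -10.074%, loss ≈ 22496 × 10.074/100 ≈ 2266.
Year 2016: gap = -2.3 × (8.33 - 4.05) = -9.844%, loss ≈ 22496 × 9.844/100 ≈ 2215.
Year 2017: gap = -2.3 × (8.4 - 4.05) = -10.005%, loss ≈ 22496 × 10.005/100 ≈ 2251.
Year 2018: gap = -2.3 × (5.13 - 4.05) = -2.484%, loss ≈ 22496 × 2.484/100 ≈ 559.
Total lost output = 2266 + 2215 + 2251 + 559 = 7291 billion.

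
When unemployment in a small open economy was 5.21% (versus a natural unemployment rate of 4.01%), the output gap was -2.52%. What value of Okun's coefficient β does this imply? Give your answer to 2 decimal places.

β ≈ 2.10

Okun's law: output gap = -β × (u - u*).
-2.52 = -β × (5.21 - 4.01) = -β × 1.2, so β = 2.52/1.2 = 2.10.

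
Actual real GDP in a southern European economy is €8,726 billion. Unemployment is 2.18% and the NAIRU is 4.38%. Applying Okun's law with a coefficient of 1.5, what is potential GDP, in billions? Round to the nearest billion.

Unemployment gap = 2.18 - 4.38 = -2.2 points, so output gap = -1.5 × (-2.2) = 3.3%.
Since Y = Y* × (1 + gap/100), Y* = 8726/1.033 ≈ 8447 billion.

€8,447 billion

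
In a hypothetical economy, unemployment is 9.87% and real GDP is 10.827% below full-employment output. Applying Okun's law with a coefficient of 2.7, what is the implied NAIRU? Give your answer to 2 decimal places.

From Okun's law, u - u* = -(output gap)/β = -(-10.827)/2.7 = 4.01 points.
So u* = 9.87 - 4.01 = 5.86%.

5.86%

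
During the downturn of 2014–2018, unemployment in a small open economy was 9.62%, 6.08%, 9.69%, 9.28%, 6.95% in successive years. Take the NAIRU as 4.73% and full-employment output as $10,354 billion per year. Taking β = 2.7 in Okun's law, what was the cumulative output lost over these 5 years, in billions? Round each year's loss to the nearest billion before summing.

$5,024 billion

Year 2014: gap = -2.7 × (9.62 - 4.73) = -13.203%, loss ≈ 10354 × 13.203/100 ≈ 1367.
Year 2015: gap = -2.7 × (6.08 - 4.73) = -3.645%, loss ≈ 10354 × 3.645/100 ≈ 377.
Year 2016: gap = -2.7 × (9.69 - 4.73) = -13.392%, loss ≈ 10354 × 13.392/100 ≈ 1387.
Year 2017: gap = -2.7 × (9.28 - 4.73) = -12.285%, loss ≈ 10354 × 12.285/100 ≈ 1272.
Year 2018: gap = -2.7 × (6.95 - 4.73) = -5.994%, loss ≈ 10354 × 5.994/100 ≈ 621.
Total lost output = 1367 + 377 + 1387 + 1272 + 621 = 5024 billion.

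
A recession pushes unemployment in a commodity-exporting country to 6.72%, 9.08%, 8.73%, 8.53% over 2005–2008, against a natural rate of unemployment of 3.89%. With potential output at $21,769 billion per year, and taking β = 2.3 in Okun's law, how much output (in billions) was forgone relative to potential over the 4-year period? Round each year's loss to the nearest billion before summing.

Year 2005: gap = -2.3 × (6.72 - 3.89) = -6.509%, loss ≈ 21769 × 6.509/100 ≈ 1417.
Year 2006: gap = -2.3 × (9.08 - 3.89) = -11.937%, loss ≈ 21769 × 11.937/100 ≈ 2599.
Year 2007: gap = -2.3 × (8.73 - 3.89) = -11.132%, loss ≈ 21769 × 11.132/100 ≈ 2423.
Year 2008: gap = -2.3 × (8.53 - 3.89) = -10.672%, loss ≈ 21769 × 10.672/100 ≈ 2323.
Total lost output = 1417 + 2599 + 2423 + 2323 = 8762 billion.

$8,762 billion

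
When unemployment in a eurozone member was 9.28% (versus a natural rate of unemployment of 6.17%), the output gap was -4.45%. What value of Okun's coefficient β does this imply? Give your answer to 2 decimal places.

Okun's law: output gap = -β × (u - u*).
-4.45 = -β × (9.28 - 6.17) = -β × 3.11, so β = 4.45/3.11 = 1.43.

β ≈ 1.43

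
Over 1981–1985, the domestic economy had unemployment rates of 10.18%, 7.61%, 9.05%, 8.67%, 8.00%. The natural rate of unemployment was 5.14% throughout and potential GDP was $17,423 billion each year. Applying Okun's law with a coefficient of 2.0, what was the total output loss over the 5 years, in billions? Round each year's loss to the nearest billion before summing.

$6,206 billion

Year 1981: gap = -2.0 × (10.18 - 5.14) = -10.08%, loss ≈ 17423 × 10.08/100 ≈ 1756.
Year 1982: gap = -2.0 × (7.61 - 5.14) = -4.94%, loss ≈ 17423 × 4.94/100 ≈ 861.
Year 1983: gap = -2.0 × (9.05 - 5.14) = -7.82%, loss ≈ 17423 × 7.82/100 ≈ 1362.
Year 1984: gap = -2.0 × (8.67 - 5.14) = -7.06%, loss ≈ 17423 × 7.06/100 ≈ 1230.
Year 1985: gap = -2.0 × (8 - 5.14) = -5.72%, loss ≈ 17423 × 5.72/100 ≈ 997.
Total lost output = 1756 + 861 + 1362 + 1230 + 997 = 6206 billion.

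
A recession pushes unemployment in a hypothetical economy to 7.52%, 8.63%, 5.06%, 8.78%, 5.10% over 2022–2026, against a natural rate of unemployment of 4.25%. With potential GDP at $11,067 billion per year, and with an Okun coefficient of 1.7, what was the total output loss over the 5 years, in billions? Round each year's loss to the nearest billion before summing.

Year 2022: gap = -1.7 × (7.52 - 4.25) = -5.559%, loss ≈ 11067 × 5.559/100 ≈ 615.
Year 2023: gap = -1.7 × (8.63 - 4.25) = -7.446%, loss ≈ 11067 × 7.446/100 ≈ 824.
Year 2024: gap = -1.7 × (5.06 - 4.25) = -1.377%, loss ≈ 11067 × 1.377/100 ≈ 152.
Year 2025: gap = -1.7 × (8.78 - 4.25) = -7.701%, loss ≈ 11067 × 7.701/100 ≈ 852.
Year 2026: gap = -1.7 × (5.1 - 4.25) = -1.445%, loss ≈ 11067 × 1.445/100 ≈ 160.
Total lost output = 615 + 824 + 152 + 852 + 160 = 2603 billion.

$2,603 billion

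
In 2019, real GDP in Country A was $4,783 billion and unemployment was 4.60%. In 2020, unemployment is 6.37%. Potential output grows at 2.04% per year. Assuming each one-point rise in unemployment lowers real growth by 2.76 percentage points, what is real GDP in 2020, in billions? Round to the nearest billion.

Δu = 6.37 - 4.6 = 1.77 points.
Okun's law (growth form): g_Y = g_Y* - β × Δu = 2.04 - 2.76 × (1.77) = 2.04 - 4.8852 = -2.8452%.
Real GDP in the next year = 4783 × (1 - 2.8452/100) = 4783 × 0.971548 ≈ 4647 billion.

$4,647 billion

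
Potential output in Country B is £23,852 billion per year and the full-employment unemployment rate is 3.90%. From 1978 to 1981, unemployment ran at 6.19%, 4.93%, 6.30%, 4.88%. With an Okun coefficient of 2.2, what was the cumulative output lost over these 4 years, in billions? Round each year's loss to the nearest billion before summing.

£3,515 billion

Year 1978: gap = -2.2 × (6.19 - 3.9) = -5.038%, loss ≈ 23852 × 5.038/100 ≈ 1202.
Year 1979: gap = -2.2 × (4.93 - 3.9) = -2.266%, loss ≈ 23852 × 2.266/100 ≈ 540.
Year 1980: gap = -2.2 × (6.3 - 3.9) = -5.28%, loss ≈ 23852 × 5.28/100 ≈ 1259.
Year 1981: gap = -2.2 × (4.88 - 3.9) = -2.156%, loss ≈ 23852 × 2.156/100 ≈ 514.
Total lost output = 1202 + 540 + 1259 + 514 = 3515 billion.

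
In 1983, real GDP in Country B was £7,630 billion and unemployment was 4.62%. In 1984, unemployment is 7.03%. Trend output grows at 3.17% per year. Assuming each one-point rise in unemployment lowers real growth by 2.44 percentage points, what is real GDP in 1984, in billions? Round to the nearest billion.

Δu = 7.03 - 4.62 = 2.41 points.
Okun's law (growth form): g_Y = g_Y* - β × Δu = 3.17 - 2.44 × (2.41) = 3.17 - 5.8804 = -2.7104%.
Real GDP in the next year = 7630 × (1 - 2.7104/100) = 7630 × 0.972896 ≈ 7423 billion.

£7,423 billion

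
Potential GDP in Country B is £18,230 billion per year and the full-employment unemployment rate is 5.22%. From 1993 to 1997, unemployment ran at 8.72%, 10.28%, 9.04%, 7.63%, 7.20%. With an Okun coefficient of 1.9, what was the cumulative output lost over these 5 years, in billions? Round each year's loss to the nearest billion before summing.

£5,809 billion

Year 1993: gap = -1.9 × (8.72 - 5.22) = -6.65%, loss ≈ 18230 × 6.65/100 ≈ 1212.
Year 1994: gap = -1.9 × (10.28 - 5.22) = -9.614%, loss ≈ 18230 × 9.614/100 ≈ 1753.
Year 1995: gap = -1.9 × (9.04 - 5.22) = -7.258%, loss ≈ 18230 × 7.258/100 ≈ 1323.
Year 1996: gap = -1.9 × (7.63 - 5.22) = -4.579%, loss ≈ 18230 × 4.579/100 ≈ 835.
Year 1997: gap = -1.9 × (7.2 - 5.22) = -3.762%, loss ≈ 18230 × 3.762/100 ≈ 686.
Total lost output = 1212 + 1753 + 1323 + 835 + 686 = 5809 billion.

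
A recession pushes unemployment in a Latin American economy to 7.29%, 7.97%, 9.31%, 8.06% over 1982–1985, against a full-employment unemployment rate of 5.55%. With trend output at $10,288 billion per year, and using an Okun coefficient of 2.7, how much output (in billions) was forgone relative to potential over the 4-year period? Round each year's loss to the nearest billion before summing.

Year 1982: gap = -2.7 × (7.29 - 5.55) = -4.698%, loss ≈ 10288 × 4.698/100 ≈ 483.
Year 1983: gap = -2.7 × (7.97 - 5.55) = -6.534%, loss ≈ 10288 × 6.534/100 ≈ 672.
Year 1984: gap = -2.7 × (9.31 - 5.55) = -10.152%, loss ≈ 10288 × 10.152/100 ≈ 1044.
Year 1985: gap = -2.7 × (8.06 - 5.55) = -6.777%, loss ≈ 10288 × 6.777/100 ≈ 697.
Total lost output = 483 + 672 + 1044 + 697 = 2896 billion.

$2,896 billion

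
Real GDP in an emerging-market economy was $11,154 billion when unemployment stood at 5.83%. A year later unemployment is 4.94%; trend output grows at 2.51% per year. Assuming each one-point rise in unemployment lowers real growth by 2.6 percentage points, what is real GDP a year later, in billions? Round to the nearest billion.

$11,692 billion

Δu = 4.94 - 5.83 = -0.89 points.
Okun's law (growth form): g_Y = g_Y* - β × Δu = 2.51 - 2.6 × (-0.89) = 2.51 + 2.314 = 4.824%.
Real GDP in the next year = 11154 × (1 + 4.824/100) = 11154 × 1.04824 ≈ 11692 billion.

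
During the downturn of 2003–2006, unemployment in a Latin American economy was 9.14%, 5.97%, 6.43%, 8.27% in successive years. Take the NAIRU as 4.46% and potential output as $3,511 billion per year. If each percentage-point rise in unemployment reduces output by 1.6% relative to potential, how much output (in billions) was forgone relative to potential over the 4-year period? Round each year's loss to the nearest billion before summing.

Year 2003: gap = -1.6 × (9.14 - 4.46) = -7.488%, loss ≈ 3511 × 7.488/100 ≈ 263.
Year 2004: gap = -1.6 × (5.97 - 4.46) = -2.416%, loss ≈ 3511 × 2.416/100 ≈ 85.
Year 2005: gap = -1.6 × (6.43 - 4.46) = -3.152%, loss ≈ 3511 × 3.152/100 ≈ 111.
Year 2006: gap = -1.6 × (8.27 - 4.46) = -6.096%, loss ≈ 3511 × 6.096/100 ≈ 214.
Total lost output = 263 + 85 + 111 + 214 = 673 billion.

$673 billion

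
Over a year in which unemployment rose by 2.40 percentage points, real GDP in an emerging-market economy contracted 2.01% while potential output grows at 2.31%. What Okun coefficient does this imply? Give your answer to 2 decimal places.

Growth form: g_Y = g_Y* - β × Δu, so β = (g_Y* - g_Y)/Δu.
β = (2.31 + 2.01)/2.40 = 4.32/2.40 = 1.80.

β ≈ 1.80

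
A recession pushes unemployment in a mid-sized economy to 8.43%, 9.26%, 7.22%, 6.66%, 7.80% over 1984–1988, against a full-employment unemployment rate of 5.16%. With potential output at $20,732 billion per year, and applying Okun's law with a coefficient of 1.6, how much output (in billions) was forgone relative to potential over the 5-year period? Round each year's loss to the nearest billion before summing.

$4,502 billion

Year 1984: gap = -1.6 × (8.43 - 5.16) = -5.232%, loss ≈ 20732 × 5.232/100 ≈ 1085.
Year 1985: gap = -1.6 × (9.26 - 5.16) = -6.56%, loss ≈ 20732 × 6.56/100 ≈ 1360.
Year 1986: gap = -1.6 × (7.22 - 5.16) = -3.296%, loss ≈ 20732 × 3.296/100 ≈ 683.
Year 1987: gap = -1.6 × (6.66 - 5.16) = -2.4%, loss ≈ 20732 × 2.4/100 ≈ 498.
Year 1988: gap = -1.6 × (7.8 - 5.16) = -4.224%, loss ≈ 20732 × 4.224/100 ≈ 876.
Total lost output = 1085 + 1360 + 683 + 498 + 876 = 4502 billion.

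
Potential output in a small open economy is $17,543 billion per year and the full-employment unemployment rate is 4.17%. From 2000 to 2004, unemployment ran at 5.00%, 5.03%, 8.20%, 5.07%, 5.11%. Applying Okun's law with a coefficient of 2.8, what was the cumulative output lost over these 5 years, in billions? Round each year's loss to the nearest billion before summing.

Year 2000: gap = -2.8 × (5 - 4.17) = -2.324%, loss ≈ 17543 × 2.324/100 ≈ 408.
Year 2001: gap = -2.8 × (5.03 - 4.17) = -2.408%, loss ≈ 17543 × 2.408/100 ≈ 422.
Year 2002: gap = -2.8 × (8.2 - 4.17) = -11.284%, loss ≈ 17543 × 11.284/100 ≈ 1980.
Year 2003: gap = -2.8 × (5.07 - 4.17) = -2.52%, loss ≈ 17543 × 2.52/100 ≈ 442.
Year 2004: gap = -2.8 × (5.11 - 4.17) = -2.632%, loss ≈ 17543 × 2.632/100 ≈ 462.
Total lost output = 408 + 422 + 1980 + 442 + 462 = 3714 billion.

$3,714 billion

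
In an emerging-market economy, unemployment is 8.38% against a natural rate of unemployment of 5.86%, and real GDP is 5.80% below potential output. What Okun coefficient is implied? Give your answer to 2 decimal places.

β ≈ 2.30

Okun's law: output gap = -β × (u - u*).
-5.80 = -β × (8.38 - 5.86) = -β × 2.52, so β = 5.8/2.52 = 2.30.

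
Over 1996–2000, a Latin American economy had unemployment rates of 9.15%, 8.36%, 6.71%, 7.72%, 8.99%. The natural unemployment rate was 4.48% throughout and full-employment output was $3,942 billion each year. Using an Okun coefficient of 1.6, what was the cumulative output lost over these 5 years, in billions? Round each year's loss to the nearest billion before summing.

$1,169 billion

Year 1996: gap = -1.6 × (9.15 - 4.48) = -7.472%, loss ≈ 3942 × 7.472/100 ≈ 295.
Year 1997: gap = -1.6 × (8.36 - 4.48) = -6.208%, loss ≈ 3942 × 6.208/100 ≈ 245.
Year 1998: gap = -1.6 × (6.71 - 4.48) = -3.568%, loss ≈ 3942 × 3.568/100 ≈ 141.
Year 1999: gap = -1.6 × (7.72 - 4.48) = -5.184%, loss ≈ 3942 × 5.184/100 ≈ 204.
Year 2000: gap = -1.6 × (8.99 - 4.48) = -7.216%, loss ≈ 3942 × 7.216/100 ≈ 284.
Total lost output = 295 + 245 + 141 + 204 + 284 = 1169 billion.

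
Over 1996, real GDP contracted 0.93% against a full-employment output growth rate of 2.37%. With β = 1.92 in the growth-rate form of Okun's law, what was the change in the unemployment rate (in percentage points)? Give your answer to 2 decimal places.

1.72 percentage points

Growth-rate Okun's law: g_Y = g_Y* - β × Δu, so Δu = (g_Y* - g_Y)/β.
Δu = (2.37 + 0.93)/1.92 = 3.3/1.92 = 1.72 percentage points.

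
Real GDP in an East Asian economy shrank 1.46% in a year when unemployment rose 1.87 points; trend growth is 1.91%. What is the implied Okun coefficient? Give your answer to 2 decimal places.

β ≈ 1.80

Growth form: g_Y = g_Y* - β × Δu, so β = (g_Y* - g_Y)/Δu.
β = (1.91 + 1.46)/1.87 = 3.37/1.87 = 1.80.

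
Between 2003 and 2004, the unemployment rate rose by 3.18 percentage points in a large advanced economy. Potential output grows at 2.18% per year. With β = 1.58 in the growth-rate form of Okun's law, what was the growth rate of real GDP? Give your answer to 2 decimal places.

-2.84%

Growth-rate Okun's law: g_Y = g_Y* - β × Δu.
g_Y = 2.18 - 1.58 × (3.18) = 2.18 - 5.0244 = -2.8444%, i.e. -2.84% to 2 d.p.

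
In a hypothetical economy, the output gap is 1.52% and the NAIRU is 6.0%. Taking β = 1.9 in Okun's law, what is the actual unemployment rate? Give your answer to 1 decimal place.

From Okun's law, u - u* = -(output gap)/β = -(1.52)/1.9 = -0.8 points.
So u = 6 - 0.8 = 5.2%.

5.2%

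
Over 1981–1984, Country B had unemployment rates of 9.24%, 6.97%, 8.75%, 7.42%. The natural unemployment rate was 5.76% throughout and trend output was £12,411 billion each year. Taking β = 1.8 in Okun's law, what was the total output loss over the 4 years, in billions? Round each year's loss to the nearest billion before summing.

Year 1981: gap = -1.8 × (9.24 - 5.76) = -6.264%, loss ≈ 12411 × 6.264/100 ≈ 777.
Year 1982: gap = -1.8 × (6.97 - 5.76) = -2.178%, loss ≈ 12411 × 2.178/100 ≈ 270.
Year 1983: gap = -1.8 × (8.75 - 5.76) = -5.382%, loss ≈ 12411 × 5.382/100 ≈ 668.
Year 1984: gap = -1.8 × (7.42 - 5.76) = -2.988%, loss ≈ 12411 × 2.988/100 ≈ 371.
Total lost output = 777 + 270 + 668 + 371 = 2086 billion.

£2,086 billion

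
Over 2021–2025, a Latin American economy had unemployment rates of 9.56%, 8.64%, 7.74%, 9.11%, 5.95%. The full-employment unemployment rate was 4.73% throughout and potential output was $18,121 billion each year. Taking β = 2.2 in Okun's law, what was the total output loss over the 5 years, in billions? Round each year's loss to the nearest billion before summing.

$6,917 billion

Year 2021: gap = -2.2 × (9.56 - 4.73) = -10.626%, loss ≈ 18121 × 10.626/100 ≈ 1926.
Year 2022: gap = -2.2 × (8.64 - 4.73) = -8.602%, loss ≈ 18121 × 8.602/100 ≈ 1559.
Year 2023: gap = -2.2 × (7.74 - 4.73) = -6.622%, loss ≈ 18121 × 6.622/100 ≈ 1200.
Year 2024: gap = -2.2 × (9.11 - 4.73) = -9.636%, loss ≈ 18121 × 9.636/100 ≈ 1746.
Year 2025: gap = -2.2 × (5.95 - 4.73) = -2.684%, loss ≈ 18121 × 2.684/100 ≈ 486.
Total lost output = 1926 + 1559 + 1200 + 1746 + 486 = 6917 billion.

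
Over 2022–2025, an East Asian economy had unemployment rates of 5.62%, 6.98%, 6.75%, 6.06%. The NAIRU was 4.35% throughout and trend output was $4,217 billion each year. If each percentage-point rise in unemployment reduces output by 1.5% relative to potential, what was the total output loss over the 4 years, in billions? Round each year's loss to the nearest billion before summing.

$506 billion

Year 2022: gap = -1.5 × (5.62 - 4.35) = -1.905%, loss ≈ 4217 × 1.905/100 ≈ 80.
Year 2023: gap = -1.5 × (6.98 - 4.35) = -3.945%, loss ≈ 4217 × 3.945/100 ≈ 166.
Year 2024: gap = -1.5 × (6.75 - 4.35) = -3.6%, loss ≈ 4217 × 3.6/100 ≈ 152.
Year 2025: gap = -1.5 × (6.06 - 4.35) = -2.565%, loss ≈ 4217 × 2.565/100 ≈ 108.
Total lost output = 80 + 166 + 152 + 108 = 506 billion.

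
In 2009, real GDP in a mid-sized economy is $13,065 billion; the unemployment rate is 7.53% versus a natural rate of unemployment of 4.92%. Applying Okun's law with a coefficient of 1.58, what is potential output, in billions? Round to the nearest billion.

Unemployment gap = 7.53 - 4.92 = 2.61 points, so output gap = -1.58 × 2.61 = -4.1238%.
Since Y = Y* × (1 + gap/100), Y* = 13065/0.958762 ≈ 13627 billion.

$13,627 billion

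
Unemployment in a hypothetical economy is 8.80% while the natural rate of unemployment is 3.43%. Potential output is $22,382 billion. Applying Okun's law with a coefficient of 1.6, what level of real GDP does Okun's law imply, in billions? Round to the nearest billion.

$20,459 billion

Unemployment gap = 8.8 - 3.43 = 5.37 points, so the output gap is -1.6 × 5.37 = -8.592%.
Actual GDP = 22382 × (1 - 8.592/100) = 22382 × 0.91408 ≈ 20459 billion.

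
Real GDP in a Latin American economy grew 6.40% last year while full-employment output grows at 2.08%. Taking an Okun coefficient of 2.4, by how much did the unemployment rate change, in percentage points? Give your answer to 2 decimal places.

Growth-rate Okun's law: g_Y = g_Y* - β × Δu, so Δu = (g_Y* - g_Y)/β.
Δu = (2.08 - 6.4)/2.4 = -4.32/2.4 = -1.80 percentage points.

-1.80 percentage points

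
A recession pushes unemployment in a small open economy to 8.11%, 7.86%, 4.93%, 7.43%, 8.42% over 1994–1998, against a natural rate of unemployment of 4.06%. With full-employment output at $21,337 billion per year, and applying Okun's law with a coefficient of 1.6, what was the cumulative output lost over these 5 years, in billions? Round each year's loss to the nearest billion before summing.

$5,615 billion

Year 1994: gap = -1.6 × (8.11 - 4.06) = -6.48%, loss ≈ 21337 × 6.48/100 ≈ 1383.
Year 1995: gap = -1.6 × (7.86 - 4.06) = -6.08%, loss ≈ 21337 × 6.08/100 ≈ 1297.
Year 1996: gap = -1.6 × (4.93 - 4.06) = -1.392%, loss ≈ 21337 × 1.392/100 ≈ 297.
Year 1997: gap = -1.6 × (7.43 - 4.06) = -5.392%, loss ≈ 21337 × 5.392/100 ≈ 1150.
Year 1998: gap = -1.6 × (8.42 - 4.06) = -6.976%, loss ≈ 21337 × 6.976/100 ≈ 1488.
Total lost output = 1383 + 1297 + 297 + 1150 + 1488 = 5615 billion.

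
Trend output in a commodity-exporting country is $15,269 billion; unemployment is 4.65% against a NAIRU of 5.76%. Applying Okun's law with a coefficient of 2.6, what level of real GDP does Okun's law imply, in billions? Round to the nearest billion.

Unemployment gap = 4.65 - 5.76 = -1.11 points, so the output gap is -2.6 × (-1.11) = 2.886%.
Actual GDP = 15269 × (1 + 2.886/100) = 15269 × 1.02886 ≈ 15710 billion.

$15,710 billion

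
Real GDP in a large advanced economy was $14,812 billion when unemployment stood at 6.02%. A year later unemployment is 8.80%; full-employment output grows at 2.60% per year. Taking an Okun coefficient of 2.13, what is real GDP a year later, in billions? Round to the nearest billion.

Δu = 8.8 - 6.02 = 2.78 points.
Okun's law (growth form): g_Y = g_Y* - β × Δu = 2.60 - 2.13 × (2.78) = 2.6 - 5.9214 = -3.3214%.
Real GDP in the next year = 14812 × (1 - 3.3214/100) = 14812 × 0.966786 ≈ 14320 billion.

$14,320 billion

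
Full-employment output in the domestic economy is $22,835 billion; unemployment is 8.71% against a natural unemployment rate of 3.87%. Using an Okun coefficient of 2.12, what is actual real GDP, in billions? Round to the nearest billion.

$20,492 billion

Unemployment gap = 8.71 - 3.87 = 4.84 points, so the output gap is -2.12 × 4.84 = -10.2608%.
Actual GDP = 22835 × (1 - 10.2608/100) = 22835 × 0.897392 ≈ 20492 billion.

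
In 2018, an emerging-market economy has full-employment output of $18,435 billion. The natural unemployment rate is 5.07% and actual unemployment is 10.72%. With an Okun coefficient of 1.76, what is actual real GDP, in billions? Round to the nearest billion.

$16,602 billion

Unemployment gap = 10.72 - 5.07 = 5.65 points, so the output gap is -1.76 × 5.65 = -9.944%.
Actual GDP = 18435 × (1 - 9.944/100) = 18435 × 0.90056 ≈ 16602 billion.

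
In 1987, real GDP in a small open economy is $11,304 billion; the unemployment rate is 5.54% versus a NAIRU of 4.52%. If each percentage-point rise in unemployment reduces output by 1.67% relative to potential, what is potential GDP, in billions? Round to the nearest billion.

Unemployment gap = 5.54 - 4.52 = 1.02 points, so output gap = -1.67 × 1.02 = -1.7034%.
Since Y = Y* × (1 + gap/100), Y* = 11304/0.982966 ≈ 11500 billion.

$11,500 billion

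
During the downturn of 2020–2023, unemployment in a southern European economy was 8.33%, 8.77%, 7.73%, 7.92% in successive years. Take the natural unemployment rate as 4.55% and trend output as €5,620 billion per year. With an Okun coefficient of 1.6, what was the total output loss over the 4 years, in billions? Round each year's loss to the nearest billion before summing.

€1,308 billion

Year 2020: gap = -1.6 × (8.33 - 4.55) = -6.048%, loss ≈ 5620 × 6.048/100 ≈ 340.
Year 2021: gap = -1.6 × (8.77 - 4.55) = -6.752%, loss ≈ 5620 × 6.752/100 ≈ 379.
Year 2022: gap = -1.6 × (7.73 - 4.55) = -5.088%, loss ≈ 5620 × 5.088/100 ≈ 286.
Year 2023: gap = -1.6 × (7.92 - 4.55) = -5.392%, loss ≈ 5620 × 5.392/100 ≈ 303.
Total lost output = 340 + 379 + 286 + 303 = 1308 billion.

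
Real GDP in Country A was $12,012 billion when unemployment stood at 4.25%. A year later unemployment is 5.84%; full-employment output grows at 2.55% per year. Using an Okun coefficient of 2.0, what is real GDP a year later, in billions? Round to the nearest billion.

$11,936 billion

Δu = 5.84 - 4.25 = 1.59 points.
Okun's law (growth form): g_Y = g_Y* - β × Δu = 2.55 - 2.0 × (1.59) = 2.55 - 3.18 = -0.63%.
Real GDP in the next year = 12012 × (1 - 0.63/100) = 12012 × 0.9937 ≈ 11936 billion.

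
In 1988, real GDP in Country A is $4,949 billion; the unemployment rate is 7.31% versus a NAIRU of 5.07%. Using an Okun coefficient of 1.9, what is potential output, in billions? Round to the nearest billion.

Unemployment gap = 7.31 - 5.07 = 2.24 points, so output gap = -1.9 × 2.24 = -4.256%.
Since Y = Y* × (1 + gap/100), Y* = 4949/0.95744 ≈ 5169 billion.

$5,169 billion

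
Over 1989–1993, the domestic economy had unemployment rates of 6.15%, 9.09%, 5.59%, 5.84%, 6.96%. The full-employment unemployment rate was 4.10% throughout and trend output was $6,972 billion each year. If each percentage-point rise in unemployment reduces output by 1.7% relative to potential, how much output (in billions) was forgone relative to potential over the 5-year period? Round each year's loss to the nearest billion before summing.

$1,556 billion

Year 1989: gap = -1.7 × (6.15 - 4.1) = -3.485%, loss ≈ 6972 × 3.485/100 ≈ 243.
Year 1990: gap = -1.7 × (9.09 - 4.1) = -8.483%, loss ≈ 6972 × 8.483/100 ≈ 591.
Year 1991: gap = -1.7 × (5.59 - 4.1) = -2.533%, loss ≈ 6972 × 2.533/100 ≈ 177.
Year 1992: gap = -1.7 × (5.84 - 4.1) = -2.958%, loss ≈ 6972 × 2.958/100 ≈ 206.
Year 1993: gap = -1.7 × (6.96 - 4.1) = -4.862%, loss ≈ 6972 × 4.862/100 ≈ 339.
Total lost output = 243 + 591 + 177 + 206 + 339 = 1556 billion.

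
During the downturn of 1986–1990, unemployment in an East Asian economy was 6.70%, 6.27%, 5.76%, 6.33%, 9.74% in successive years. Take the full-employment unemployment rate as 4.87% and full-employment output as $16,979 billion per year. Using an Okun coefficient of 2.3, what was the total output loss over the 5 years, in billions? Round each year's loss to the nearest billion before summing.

$4,082 billion

Year 1986: gap = -2.3 × (6.7 - 4.87) = -4.209%, loss ≈ 16979 × 4.209/100 ≈ 715.
Year 1987: gap = -2.3 × (6.27 - 4.87) = -3.22%, loss ≈ 16979 × 3.22/100 ≈ 547.
Year 1988: gap = -2.3 × (5.76 - 4.87) = -2.047%, loss ≈ 16979 × 2.047/100 ≈ 348.
Year 1989: gap = -2.3 × (6.33 - 4.87) = -3.358%, loss ≈ 16979 × 3.358/100 ≈ 570.
Year 1990: gap = -2.3 × (9.74 - 4.87) = -11.201%, loss ≈ 16979 × 11.201/100 ≈ 1902.
Total lost output = 715 + 547 + 348 + 570 + 1902 = 4082 billion.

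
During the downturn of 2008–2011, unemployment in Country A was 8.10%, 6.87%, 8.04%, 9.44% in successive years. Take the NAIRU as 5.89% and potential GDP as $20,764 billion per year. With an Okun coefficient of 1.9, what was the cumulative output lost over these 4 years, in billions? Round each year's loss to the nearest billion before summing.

$3,508 billion

Year 2008: gap = -1.9 × (8.1 - 5.89) = -4.199%, loss ≈ 20764 × 4.199/100 ≈ 872.
Year 2009: gap = -1.9 × (6.87 - 5.89) = -1.862%, loss ≈ 20764 × 1.862/100 ≈ 387.
Year 2010: gap = -1.9 × (8.04 - 5.89) = -4.085%, loss ≈ 20764 × 4.085/100 ≈ 848.
Year 2011: gap = -1.9 × (9.44 - 5.89) = -6.745%, loss ≈ 20764 × 6.745/100 ≈ 1401.
Total lost output = 872 + 387 + 848 + 1401 = 3508 billion.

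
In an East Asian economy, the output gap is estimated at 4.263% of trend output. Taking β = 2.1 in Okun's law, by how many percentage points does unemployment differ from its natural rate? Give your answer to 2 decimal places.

-2.03 percentage points

Okun's law: output gap = -β × (u - u*), so u - u* = -(output gap)/β.
u - u* = -(4.263)/2.1 = -2.03 percentage points.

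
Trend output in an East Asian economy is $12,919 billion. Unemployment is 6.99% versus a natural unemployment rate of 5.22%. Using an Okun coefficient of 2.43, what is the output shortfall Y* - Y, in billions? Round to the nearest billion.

Output gap = -2.43 × (6.99 - 5.22) = -2.43 × 1.77 = -4.3011%.
Actual GDP ≈ 12919 × 0.956989 ≈ 12363 billion, so the shortfall is 12919 - 12363 = 556 billion.

$556 billion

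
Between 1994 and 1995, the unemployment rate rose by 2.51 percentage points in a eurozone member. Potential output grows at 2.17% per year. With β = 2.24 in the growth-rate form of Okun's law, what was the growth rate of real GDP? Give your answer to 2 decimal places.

-3.45%

Growth-rate Okun's law: g_Y = g_Y* - β × Δu.
g_Y = 2.17 - 2.24 × (2.51) = 2.17 - 5.6224 = -3.4524%, i.e. -3.45% to 2 d.p.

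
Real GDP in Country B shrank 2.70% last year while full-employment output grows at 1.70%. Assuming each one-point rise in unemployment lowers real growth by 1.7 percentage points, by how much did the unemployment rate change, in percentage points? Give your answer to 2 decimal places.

2.59 percentage points

Growth-rate Okun's law: g_Y = g_Y* - β × Δu, so Δu = (g_Y* - g_Y)/β.
Δu = (1.7 + 2.7)/1.7 = 4.4/1.7 = 2.59 percentage points.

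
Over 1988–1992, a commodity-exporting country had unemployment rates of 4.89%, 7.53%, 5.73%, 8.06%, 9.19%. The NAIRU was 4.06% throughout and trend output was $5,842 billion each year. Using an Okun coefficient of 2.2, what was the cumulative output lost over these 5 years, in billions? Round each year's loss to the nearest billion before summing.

Year 1988: gap = -2.2 × (4.89 - 4.06) = -1.826%, loss ≈ 5842 × 1.826/100 ≈ 107.
Year 1989: gap = -2.2 × (7.53 - 4.06) = -7.634%, loss ≈ 5842 × 7.634/100 ≈ 446.
Year 1990: gap = -2.2 × (5.73 - 4.06) = -3.674%, loss ≈ 5842 × 3.674/100 ≈ 215.
Year 1991: gap = -2.2 × (8.06 - 4.06) = -8.8%, loss ≈ 5842 × 8.8/100 ≈ 514.
Year 1992: gap = -2.2 × (9.19 - 4.06) = -11.286%, loss ≈ 5842 × 11.286/100 ≈ 659.
Total lost output = 107 + 446 + 215 + 514 + 659 = 1941 billion.

$1,941 billion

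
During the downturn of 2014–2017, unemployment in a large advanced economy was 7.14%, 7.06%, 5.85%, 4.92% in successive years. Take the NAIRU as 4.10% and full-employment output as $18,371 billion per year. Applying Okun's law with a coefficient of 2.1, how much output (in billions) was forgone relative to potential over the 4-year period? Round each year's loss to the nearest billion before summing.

Year 2014: gap = -2.1 × (7.14 - 4.1) = -6.384%, loss ≈ 18371 × 6.384/100 ≈ 1173.
Year 2015: gap = -2.1 × (7.06 - 4.1) = -6.216%, loss ≈ 18371 × 6.216/100 ≈ 1142.
Year 2016: gap = -2.1 × (5.85 - 4.1) = -3.675%, loss ≈ 18371 × 3.675/100 ≈ 675.
Year 2017: gap = -2.1 × (4.92 - 4.1) = -1.722%, loss ≈ 18371 × 1.722/100 ≈ 316.
Total lost output = 1173 + 1142 + 675 + 316 = 3306 billion.

$3,306 billion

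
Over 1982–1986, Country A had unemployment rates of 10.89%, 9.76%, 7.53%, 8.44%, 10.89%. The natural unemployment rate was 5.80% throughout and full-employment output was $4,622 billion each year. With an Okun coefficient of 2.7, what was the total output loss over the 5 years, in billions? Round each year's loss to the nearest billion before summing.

Year 1982: gap = -2.7 × (10.89 - 5.8) = -13.743%, loss ≈ 4622 × 13.743/100 ≈ 635.
Year 1983: gap = -2.7 × (9.76 - 5.8) = -10.692%, loss ≈ 4622 × 10.692/100 ≈ 494.
Year 1984: gap = -2.7 × (7.53 - 5.8) = -4.671%, loss ≈ 4622 × 4.671/100 ≈ 216.
Year 1985: gap = -2.7 × (8.44 - 5.8) = -7.128%, loss ≈ 4622 × 7.128/100 ≈ 329.
Year 1986: gap = -2.7 × (10.89 - 5.8) = -13.743%, loss ≈ 4622 × 13.743/100 ≈ 635.
Total lost output = 635 + 494 + 216 + 329 + 635 = 2309 billion.

$2,309 billion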